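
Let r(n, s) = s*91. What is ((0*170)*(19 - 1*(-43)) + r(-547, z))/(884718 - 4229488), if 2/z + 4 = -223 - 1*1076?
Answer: 7/167624435 ≈ 4.1760e-8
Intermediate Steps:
z = -2/1303 (z = 2/(-4 + (-223 - 1*1076)) = 2/(-4 + (-223 - 1076)) = 2/(-4 - 1299) = 2/(-1303) = 2*(-1/1303) = -2/1303 ≈ -0.0015349)
r(n, s) = 91*s
((0*170)*(19 - 1*(-43)) + r(-547, z))/(884718 - 4229488) = ((0*170)*(19 - 1*(-43)) + 91*(-2/1303))/(884718 - 4229488) = (0*(19 + 43) - 182/1303)/(-3344770) = (0*62 - 182/1303)*(-1/3344770) = (0 - 182/1303)*(-1/3344770) = -182/1303*(-1/3344770) = 7/167624435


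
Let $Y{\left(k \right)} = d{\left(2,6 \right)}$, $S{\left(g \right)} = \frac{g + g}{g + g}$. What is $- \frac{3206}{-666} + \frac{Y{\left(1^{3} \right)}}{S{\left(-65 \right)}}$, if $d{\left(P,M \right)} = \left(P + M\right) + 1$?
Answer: $\frac{4600}{333} \approx 13.814$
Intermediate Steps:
$S{\left(g \right)} = 1$ ($S{\left(g \right)} = \frac{2 g}{2 g} = 2 g \frac{1}{2 g} = 1$)
$d{\left(P,M \right)} = 1 + M + P$ ($d{\left(P,M \right)} = \left(M + P\right) + 1 = 1 + M + P$)
$Y{\left(k \right)} = 9$ ($Y{\left(k \right)} = 1 + 6 + 2 = 9$)
$- \frac{3206}{-666} + \frac{Y{\left(1^{3} \right)}}{S{\left(-65 \right)}} = - \frac{3206}{-666} + \frac{9}{1} = \left(-3206\right) \left(- \frac{1}{666}\right) + 9 \cdot 1 = \frac{1603}{333} + 9 = \frac{4600}{333}$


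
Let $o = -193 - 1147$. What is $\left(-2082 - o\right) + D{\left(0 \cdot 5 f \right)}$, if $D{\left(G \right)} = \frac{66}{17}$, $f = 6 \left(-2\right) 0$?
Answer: $- \frac{12548}{17} \approx -738.12$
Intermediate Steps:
$f = 0$ ($f = \left(-12\right) 0 = 0$)
$D{\left(G \right)} = \frac{66}{17}$ ($D{\left(G \right)} = 66 \cdot \frac{1}{17} = \frac{66}{17}$)
$o = -1340$
$\left(-2082 - o\right) + D{\left(0 \cdot 5 f \right)} = \left(-2082 - -1340\right) + \frac{66}{17} = \left(-2082 + 1340\right) + \frac{66}{17} = -742 + \frac{66}{17} = - \frac{12548}{17}$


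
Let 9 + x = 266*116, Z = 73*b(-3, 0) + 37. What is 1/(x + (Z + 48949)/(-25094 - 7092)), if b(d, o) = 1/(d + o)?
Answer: 96558/2978377741 ≈ 3.2420e-5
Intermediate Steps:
Z = 38/3 (Z = 73/(-3 + 0) + 37 = 73/(-3) + 37 = 73*(-⅓) + 37 = -73/3 + 37 = 38/3 ≈ 12.667)
x = 30847 (x = -9 + 266*116 = -9 + 30856 = 30847)
1/(x + (Z + 48949)/(-25094 - 7092)) = 1/(30847 + (38/3 + 48949)/(-25094 - 7092)) = 1/(30847 + (146885/3)/(-32186)) = 1/(30847 + (146885/3)*(-1/32186)) = 1/(30847 - 146885/96558) = 1/(2978377741/96558) = 96558/2978377741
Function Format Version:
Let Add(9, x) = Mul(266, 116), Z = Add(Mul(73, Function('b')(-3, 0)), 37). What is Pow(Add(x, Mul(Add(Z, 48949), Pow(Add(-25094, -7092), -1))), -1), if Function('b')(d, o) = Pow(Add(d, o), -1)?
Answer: Rational(96558, 2978377741) ≈ 3.2420e-5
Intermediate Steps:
Z = Rational(38, 3) (Z = Add(Mul(73, Pow(Add(-3, 0), -1)), 37) = Add(Mul(73, Pow(-3, -1)), 37) = Add(Mul(73, Rational(-1, 3)), 37) = Add(Rational(-73, 3), 37) = Rational(38, 3) ≈ 12.667)
x = 30847 (x = Add(-9, Mul(266, 116)) = Add(-9, 30856) = 30847)
Pow(Add(x, Mul(Add(Z, 48949), Pow(Add(-25094, -7092), -1))), -1) = Pow(Add(30847, Mul(Add(Rational(38, 3), 48949), Pow(Add(-25094, -7092), -1))), -1) = Pow(Add(30847, Mul(Rational(146885, 3), Pow(-32186, -1))), -1) = Pow(Add(30847, Mul(Rational(146885, 3), Rational(-1, 32186))), -1) = Pow(Add(30847, Rational(-146885, 96558)), -1) = Pow(Rational(2978377741, 96558), -1) = Rational(96558, 2978377741)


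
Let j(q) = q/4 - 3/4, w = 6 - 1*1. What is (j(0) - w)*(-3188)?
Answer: 18331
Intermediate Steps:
w = 5 (w = 6 - 1 = 5)
j(q) = -3/4 + q/4 (j(q) = q*(1/4) - 3*1/4 = q/4 - 3/4 = -3/4 + q/4)
(j(0) - w)*(-3188) = ((-3/4 + (1/4)*0) - 1*5)*(-3188) = ((-3/4 + 0) - 5)*(-3188) = (-3/4 - 5)*(-3188) = -23/4*(-3188) = 18331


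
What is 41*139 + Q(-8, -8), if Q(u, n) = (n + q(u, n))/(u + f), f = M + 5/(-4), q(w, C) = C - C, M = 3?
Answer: 142507/25 ≈ 5700.3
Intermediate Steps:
q(w, C) = 0
f = 7/4 (f = 3 + 5/(-4) = 3 + 5*(-¼) = 3 - 5/4 = 7/4 ≈ 1.7500)
Q(u, n) = n/(7/4 + u) (Q(u, n) = (n + 0)/(u + 7/4) = n/(7/4 + u))
41*139 + Q(-8, -8) = 41*139 + 4*(-8)/(7 + 4*(-8)) = 5699 + 4*(-8)/(7 - 32) = 5699 + 4*(-8)/(-25) = 5699 + 4*(-8)*(-1/25) = 5699 + 32/25 = 142507/25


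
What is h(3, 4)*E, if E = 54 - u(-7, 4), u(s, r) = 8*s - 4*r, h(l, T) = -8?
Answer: -1008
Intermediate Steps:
u(s, r) = -4*r + 8*s
E = 126 (E = 54 - (-4*4 + 8*(-7)) = 54 - (-16 - 56) = 54 - 1*(-72) = 54 + 72 = 126)
h(3, 4)*E = -8*126 = -1008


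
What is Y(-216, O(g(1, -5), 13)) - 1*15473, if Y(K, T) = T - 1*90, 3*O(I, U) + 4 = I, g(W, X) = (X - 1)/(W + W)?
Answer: -46696/3 ≈ -15565.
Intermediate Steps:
g(W, X) = (-1 + X)/(2*W) (g(W, X) = (-1 + X)/((2*W)) = (-1 + X)*(1/(2*W)) = (-1 + X)/(2*W))
O(I, U) = -4/3 + I/3
Y(K, T) = -90 + T (Y(K, T) = T - 90 = -90 + T)
Y(-216, O(g(1, -5), 13)) - 1*15473 = (-90 + (-4/3 + ((½)*(-1 - 5)/1)/3)) - 1*15473 = (-90 + (-4/3 + ((½)*1*(-6))/3)) - 15473 = (-90 + (-4/3 + (⅓)*(-3))) - 15473 = (-90 + (-4/3 - 1)) - 15473 = (-90 - 7/3) - 15473 = -277/3 - 15473 = -46696/3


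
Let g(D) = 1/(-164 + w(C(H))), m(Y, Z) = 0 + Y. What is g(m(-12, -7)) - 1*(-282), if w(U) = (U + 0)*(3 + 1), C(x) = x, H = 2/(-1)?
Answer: 48503/172 ≈ 281.99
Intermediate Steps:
H = -2 (H = 2*(-1) = -2)
w(U) = 4*U (w(U) = U*4 = 4*U)
m(Y, Z) = Y
g(D) = -1/172 (g(D) = 1/(-164 + 4*(-2)) = 1/(-164 - 8) = 1/(-172) = -1/172)
g(m(-12, -7)) - 1*(-282) = -1/172 - 1*(-282) = -1/172 + 282 = 48503/172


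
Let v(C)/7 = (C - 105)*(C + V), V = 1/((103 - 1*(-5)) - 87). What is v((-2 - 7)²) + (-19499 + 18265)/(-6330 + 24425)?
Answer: -246382754/18095 ≈ -13616.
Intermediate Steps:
V = 1/21 (V = 1/((103 + 5) - 87) = 1/(108 - 87) = 1/21 ≈ 0.047619)
v(C) = 7*(-105 + C)*(1/21 + C) (v(C) = 7*((C - 105)*(C + 1/21)) = 7*((-105 + C)*(1/21 + C)) = 7*(-105 + C)*(1/21 + C))
v((-2 - 7)²) + (-19499 + 18265)/(-6330 + 24425) = (-35 + 7*((-2 - 7)²)² - 2204*(-2 - 7)²/3) + (-19499 + 18265)/(-6330 + 24425) = (-35 + 7*((-9)²)² - 2204/3*(-9)²) - 1234/18095 = (-35 + 7*81² - 2204/3*81) - 1234*1/18095 = (-35 + 7*6561 - 59508) - 1234/18095 = (-35 + 45927 - 59508) - 1234/18095 = -13616 - 1234/18095 = -246382754/18095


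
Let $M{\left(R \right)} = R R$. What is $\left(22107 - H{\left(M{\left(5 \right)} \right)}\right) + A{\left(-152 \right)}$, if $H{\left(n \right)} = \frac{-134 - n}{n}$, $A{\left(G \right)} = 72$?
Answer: $\frac{554634}{25} \approx 22185.0$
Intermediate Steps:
$M{\left(R \right)} = R^{2}$
$H{\left(n \right)} = \frac{-134 - n}{n}$
$\left(22107 - H{\left(M{\left(5 \right)} \right)}\right) + A{\left(-152 \right)} = \left(22107 - \frac{-134 - 5^{2}}{5^{2}}\right) + 72 = \left(22107 - \frac{-134 - 25}{25}\right) + 72 = \left(22107 - \frac{1}{25} \left(-159\right)\right) + 72 = \left(22107 - - \frac{159}{25}\right) + 72 = \left(22107 + \frac{159}{25}\right) + 72 = \frac{552834}{25} + 72 = \frac{554634}{25}$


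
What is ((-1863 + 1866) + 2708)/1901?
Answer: 2711/1901 ≈ 1.4261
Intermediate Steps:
((-1863 + 1866) + 2708)/1901 = (3 + 2708)*(1/1901) = 2711*(1/1901) = 2711/1901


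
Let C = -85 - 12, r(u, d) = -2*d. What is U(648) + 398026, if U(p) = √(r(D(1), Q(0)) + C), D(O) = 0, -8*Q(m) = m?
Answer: 398026 + I*√97 ≈ 3.9803e+5 + 9.8489*I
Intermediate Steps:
Q(m) = -m/8
C = -97
U(p) = I*√97 (U(p) = √(-(-1)*0/4 - 97) = √(-2*0 - 97) = √(0 - 97) = √(-97) = I*√97)
U(648) + 398026 = I*√97 + 398026 = 398026 + I*√97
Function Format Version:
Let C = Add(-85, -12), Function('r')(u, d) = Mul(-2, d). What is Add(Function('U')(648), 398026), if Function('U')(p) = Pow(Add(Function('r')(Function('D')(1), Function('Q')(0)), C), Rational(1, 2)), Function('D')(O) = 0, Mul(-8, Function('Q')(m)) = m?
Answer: Add(398026, Mul(I, Pow(97, Rational(1, 2)))) ≈ Add(3.9803e+5, Mul(9.8489, I))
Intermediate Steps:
Function('Q')(m) = Mul(Rational(-1, 8), m)
C = -97
Function('U')(p) = Mul(I, Pow(97, Rational(1, 2))) (Function('U')(p) = Pow(Add(Mul(-2, Mul(Rational(-1, 8), 0)), -97), Rational(1, 2)) = Pow(Add(Mul(-2, 0), -97), Rational(1, 2)) = Pow(Add(0, -97), Rational(1, 2)) = Pow(-97, Rational(1, 2)) = Mul(I, Pow(97, Rational(1, 2))))
Add(Function('U')(648), 398026) = Add(Mul(I, Pow(97, Rational(1, 2))), 398026) = Add(398026, Mul(I, Pow(97, Rational(1, 2))))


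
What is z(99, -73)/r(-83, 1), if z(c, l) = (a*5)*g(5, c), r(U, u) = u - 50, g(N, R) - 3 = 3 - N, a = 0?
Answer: 0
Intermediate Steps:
g(N, R) = 6 - N (g(N, R) = 3 + (3 - N) = 6 - N)
r(U, u) = -50 + u
z(c, l) = 0 (z(c, l) = (0*5)*(6 - 1*5) = 0*(6 - 5) = 0*1 = 0)
z(99, -73)/r(-83, 1) = 0/(-50 + 1) = 0/(-49) = 0*(-1/49) = 0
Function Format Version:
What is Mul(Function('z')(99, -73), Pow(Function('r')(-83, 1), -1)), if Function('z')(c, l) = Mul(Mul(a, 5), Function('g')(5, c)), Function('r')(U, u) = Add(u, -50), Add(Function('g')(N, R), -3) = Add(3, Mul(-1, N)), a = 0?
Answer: 0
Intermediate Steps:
Function('g')(N, R) = Add(6, Mul(-1, N)) (Function('g')(N, R) = Add(3, Add(3, Mul(-1, N))) = Add(6, Mul(-1, N)))
Function('r')(U, u) = Add(-50, u)
Function('z')(c, l) = 0 (Function('z')(c, l) = Mul(Mul(0, 5), Add(6, Mul(-1, 5))) = Mul(0, Add(6, -5)) = Mul(0, 1) = 0)
Mul(Function('z')(99, -73), Pow(Function('r')(-83, 1), -1)) = Mul(0, Pow(Add(-50, 1), -1)) = Mul(0, Pow(-49, -1)) = Mul(0, Rational(-1, 49)) = 0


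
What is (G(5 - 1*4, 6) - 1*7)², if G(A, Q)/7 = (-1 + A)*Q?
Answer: 49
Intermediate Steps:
G(A, Q) = 7*Q*(-1 + A) (G(A, Q) = 7*((-1 + A)*Q) = 7*(Q*(-1 + A)) = 7*Q*(-1 + A))
(G(5 - 1*4, 6) - 1*7)² = (7*6*(-1 + (5 - 1*4)) - 1*7)² = (7*6*(-1 + (5 - 4)) - 7)² = (7*6*(-1 + 1) - 7)² = (7*6*0 - 7)² = (0 - 7)² = (-7)² = 49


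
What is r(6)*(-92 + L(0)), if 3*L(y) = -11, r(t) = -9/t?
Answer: 287/2 ≈ 143.50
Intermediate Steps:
L(y) = -11/3 (L(y) = (⅓)*(-11) = -11/3)
r(6)*(-92 + L(0)) = (-9/6)*(-92 - 11/3) = -9*⅙*(-287/3) = -3/2*(-287/3) = 287/2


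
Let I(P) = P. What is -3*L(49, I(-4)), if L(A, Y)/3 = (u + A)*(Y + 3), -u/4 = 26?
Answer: -495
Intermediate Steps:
u = -104 (u = -4*26 = -104)
L(A, Y) = 3*(-104 + A)*(3 + Y) (L(A, Y) = 3*((-104 + A)*(Y + 3)) = 3*((-104 + A)*(3 + Y)) = 3*(-104 + A)*(3 + Y))
-3*L(49, I(-4)) = -3*(-936 - 312*(-4) + 9*49 + 3*49*(-4)) = -3*(-936 + 1248 + 441 - 588) = -3*165 = -495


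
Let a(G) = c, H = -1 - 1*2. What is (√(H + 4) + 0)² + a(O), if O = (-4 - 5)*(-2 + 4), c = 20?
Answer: 21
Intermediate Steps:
O = -18 (O = -9*2 = -18)
H = -3 (H = -1 - 2 = -3)
a(G) = 20
(√(H + 4) + 0)² + a(O) = (√(-3 + 4) + 0)² + 20 = (√1 + 0)² + 20 = (1 + 0)² + 20 = 1² + 20 = 1 + 20 = 21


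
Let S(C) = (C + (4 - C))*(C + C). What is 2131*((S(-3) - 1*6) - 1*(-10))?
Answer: -42620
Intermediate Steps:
S(C) = 8*C (S(C) = 4*(2*C) = 8*C)
2131*((S(-3) - 1*6) - 1*(-10)) = 2131*((8*(-3) - 1*6) - 1*(-10)) = 2131*((-24 - 6) + 10) = 2131*(-30 + 10) = 2131*(-20) = -42620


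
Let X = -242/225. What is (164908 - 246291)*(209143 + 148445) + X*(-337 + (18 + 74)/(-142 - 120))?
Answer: -285923061239398/9825 ≈ -2.9102e+10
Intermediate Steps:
X = -242/225 (X = -242*1/225 = -242/225 ≈ -1.0756)
(164908 - 246291)*(209143 + 148445) + X*(-337 + (18 + 74)/(-142 - 120)) = (164908 - 246291)*(209143 + 148445) - 242*(-337 + (18 + 74)/(-142 - 120))/225 = -81383*357588 - 242*(-337 + 92/(-262))/225 = -29101584204 - 242*(-337 + 92*(-1/262))/225 = -29101584204 - 242*(-337 - 46/131)/225 = -29101584204 - 242/225*(-44193/131) = -29101584204 + 3564902/9825 = -285923061239398/9825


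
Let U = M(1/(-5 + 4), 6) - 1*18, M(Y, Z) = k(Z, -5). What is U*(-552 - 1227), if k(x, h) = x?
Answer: 21348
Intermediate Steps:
M(Y, Z) = Z
U = -12 (U = 6 - 1*18 = 6 - 18 = -12)
U*(-552 - 1227) = -12*(-552 - 1227) = -12*(-1779) = 21348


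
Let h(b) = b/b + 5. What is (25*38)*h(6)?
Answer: 5700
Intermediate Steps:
h(b) = 6 (h(b) = 1 + 5 = 6)
(25*38)*h(6) = (25*38)*6 = 950*6 = 5700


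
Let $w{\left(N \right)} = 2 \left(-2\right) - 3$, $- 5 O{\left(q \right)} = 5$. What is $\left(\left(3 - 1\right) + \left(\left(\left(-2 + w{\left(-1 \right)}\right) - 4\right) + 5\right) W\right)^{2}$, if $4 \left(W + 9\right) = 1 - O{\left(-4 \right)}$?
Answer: $4900$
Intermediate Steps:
$O{\left(q \right)} = -1$ ($O{\left(q \right)} = \left(- \frac{1}{5}\right) 5 = -1$)
$w{\left(N \right)} = -7$ ($w{\left(N \right)} = -4 - 3 = -7$)
$W = - \frac{17}{2}$ ($W = -9 + \frac{1 - -1}{4} = -9 + \frac{1 + 1}{4} = -9 + \frac{1}{4} \cdot 2 = -9 + \frac{1}{2} = - \frac{17}{2} \approx -8.5$)
$\left(\left(3 - 1\right) + \left(\left(\left(-2 + w{\left(-1 \right)}\right) - 4\right) + 5\right) W\right)^{2} = \left(\left(3 - 1\right) + \left(\left(\left(-2 - 7\right) - 4\right) + 5\right) \left(- \frac{17}{2}\right)\right)^{2} = \left(2 + \left(\left(-9 - 4\right) + 5\right) \left(- \frac{17}{2}\right)\right)^{2} = \left(2 + \left(-13 + 5\right) \left(- \frac{17}{2}\right)\right)^{2} = \left(2 - -68\right)^{2} = \left(2 + 68\right)^{2} = 70^{2} = 4900$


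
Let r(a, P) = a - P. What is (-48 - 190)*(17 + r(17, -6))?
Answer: -9520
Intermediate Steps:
(-48 - 190)*(17 + r(17, -6)) = (-48 - 190)*(17 + (17 - 1*(-6))) = -238*(17 + (17 + 6)) = -238*(17 + 23) = -238*40 = -9520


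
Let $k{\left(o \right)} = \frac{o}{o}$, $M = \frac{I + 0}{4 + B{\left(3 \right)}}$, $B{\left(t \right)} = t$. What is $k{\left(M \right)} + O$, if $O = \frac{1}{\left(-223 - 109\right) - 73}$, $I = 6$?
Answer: $\frac{404}{405} \approx 0.99753$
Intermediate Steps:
$O = - \frac{1}{405}$ ($O = \frac{1}{\left(-223 - 109\right) - 73} = \frac{1}{-332 - 73} = \frac{1}{-405} = - \frac{1}{405} \approx -0.0024691$)
$M = \frac{6}{7}$ ($M = \frac{6 + 0}{4 + 3} = \frac{6}{7} \approx 0.85714$)
$k{\left(o \right)} = 1$
$k{\left(M \right)} + O = 1 - \frac{1}{405} = \frac{404}{405}$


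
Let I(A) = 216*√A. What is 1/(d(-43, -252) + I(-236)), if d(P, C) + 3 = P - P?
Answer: -1/3670275 - 48*I*√59/1223425 ≈ -2.7246e-7 - 0.00030136*I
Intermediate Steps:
d(P, C) = -3 (d(P, C) = -3 + (P - P) = -3 + 0 = -3)
1/(d(-43, -252) + I(-236)) = 1/(-3 + 216*√(-236)) = 1/(-3 + 216*(2*I*√59)) = 1/(-3 + 432*I*√59)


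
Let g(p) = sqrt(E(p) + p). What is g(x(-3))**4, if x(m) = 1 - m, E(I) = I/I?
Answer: 25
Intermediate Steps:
E(I) = 1
g(p) = sqrt(1 + p)
g(x(-3))**4 = (sqrt(1 + (1 - 1*(-3))))**4 = (sqrt(1 + (1 + 3)))**4 = (sqrt(1 + 4))**4 = (sqrt(5))**4 = 25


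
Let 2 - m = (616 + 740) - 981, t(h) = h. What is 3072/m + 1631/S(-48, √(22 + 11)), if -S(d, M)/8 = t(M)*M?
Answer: -1419371/98472 ≈ -14.414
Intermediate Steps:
S(d, M) = -8*M² (S(d, M) = -8*M*M = -8*M²)
m = -373 (m = 2 - ((616 + 740) - 981) = 2 - (1356 - 981) = 2 - 1*375 = 2 - 375 = -373)
3072/m + 1631/S(-48, √(22 + 11)) = 3072/(-373) + 1631/((-8*(√(22 + 11))²)) = 3072*(-1/373) + 1631/((-8*(√33)²)) = -3072/373 + 1631/((-8*33)) = -3072/373 + 1631/(-264) = -3072/373 + 1631*(-1/264) = -3072/373 - 1631/264 = -1419371/98472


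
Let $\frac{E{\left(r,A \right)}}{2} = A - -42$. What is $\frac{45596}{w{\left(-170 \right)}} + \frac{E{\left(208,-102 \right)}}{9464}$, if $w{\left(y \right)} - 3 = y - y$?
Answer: $\frac{53940023}{3549} \approx 15199.0$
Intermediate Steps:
$E{\left(r,A \right)} = 84 + 2 A$ ($E{\left(r,A \right)} = 2 \left(A - -42\right) = 2 \left(A + 42\right) = 2 \left(42 + A\right) = 84 + 2 A$)
$w{\left(y \right)} = 3$ ($w{\left(y \right)} = 3 + \left(y - y\right) = 3 + 0 = 3$)
$\frac{45596}{w{\left(-170 \right)}} + \frac{E{\left(208,-102 \right)}}{9464} = \frac{45596}{3} + \frac{84 + 2 \left(-102\right)}{9464} = 45596 \cdot \frac{1}{3} + \left(84 - 204\right) \frac{1}{9464} = \frac{45596}{3} - \frac{15}{1183} = \frac{53940023}{3549}$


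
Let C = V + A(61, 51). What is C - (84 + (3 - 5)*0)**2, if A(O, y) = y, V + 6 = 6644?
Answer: -367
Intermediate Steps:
V = 6638 (V = -6 + 6644 = 6638)
C = 6689 (C = 6638 + 51 = 6689)
C - (84 + (3 - 5)*0)**2 = 6689 - (84 + (3 - 5)*0)**2 = 6689 - (84 - 2*0)**2 = 6689 - (84 + 0)**2 = 6689 - 1*84**2 = 6689 - 1*7056 = 6689 - 7056 = -367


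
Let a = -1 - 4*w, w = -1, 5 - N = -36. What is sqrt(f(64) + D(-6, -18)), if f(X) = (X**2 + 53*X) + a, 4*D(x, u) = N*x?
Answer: 3*sqrt(3302)/2 ≈ 86.195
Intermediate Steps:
N = 41 (N = 5 - 1*(-36) = 5 + 36 = 41)
a = 3 (a = -1 - 4*(-1) = -1 + 4 = 3)
D(x, u) = 41*x/4 (D(x, u) = (41*x)/4 = 41*x/4)
f(X) = 3 + X**2 + 53*X (f(X) = (X**2 + 53*X) + 3 = 3 + X**2 + 53*X)
sqrt(f(64) + D(-6, -18)) = sqrt((3 + 64**2 + 53*64) + (41/4)*(-6)) = sqrt((3 + 4096 + 3392) - 123/2) = sqrt(7491 - 123/2) = sqrt(14859/2) = 3*sqrt(3302)/2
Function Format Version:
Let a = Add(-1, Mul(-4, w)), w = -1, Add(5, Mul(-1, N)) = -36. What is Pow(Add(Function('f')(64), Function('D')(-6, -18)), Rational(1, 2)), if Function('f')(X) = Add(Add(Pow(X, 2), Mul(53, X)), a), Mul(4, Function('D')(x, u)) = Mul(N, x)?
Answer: Mul(Rational(3, 2), Pow(3302, Rational(1, 2))) ≈ 86.195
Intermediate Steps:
N = 41 (N = Add(5, Mul(-1, -36)) = Add(5, 36) = 41)
a = 3 (a = Add(-1, Mul(-4, -1)) = Add(-1, 4) = 3)
Function('D')(x, u) = Mul(Rational(41, 4), x) (Function('D')(x, u) = Mul(Rational(1, 4), Mul(41, x)) = Mul(Rational(41, 4), x))
Function('f')(X) = Add(3, Pow(X, 2), Mul(53, X)) (Function('f')(X) = Add(Add(Pow(X, 2), Mul(53, X)), 3) = Add(3, Pow(X, 2), Mul(53, X)))
Pow(Add(Function('f')(64), Function('D')(-6, -18)), Rational(1, 2)) = Pow(Add(Add(3, Pow(64, 2), Mul(53, 64)), Mul(Rational(41, 4), -6)), Rational(1, 2)) = Pow(Add(Add(3, 4096, 3392), Rational(-123, 2)), Rational(1, 2)) = Pow(Add(7491, Rational(-123, 2)), Rational(1, 2)) = Pow(Rational(14859, 2), Rational(1, 2)) = Mul(Rational(3, 2), Pow(3302, Rational(1, 2)))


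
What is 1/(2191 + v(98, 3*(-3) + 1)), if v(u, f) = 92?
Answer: 1/2283 ≈ 0.00043802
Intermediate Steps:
1/(2191 + v(98, 3*(-3) + 1)) = 1/(2191 + 92) = 1/2283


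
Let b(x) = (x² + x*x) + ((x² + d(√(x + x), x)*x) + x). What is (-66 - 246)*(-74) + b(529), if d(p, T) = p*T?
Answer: 863140 + 6436343*√2 ≈ 9.9655e+6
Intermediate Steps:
d(p, T) = T*p
b(x) = x + 3*x² + √2*x^(5/2) (b(x) = (x² + x*x) + ((x² + (x*√(x + x))*x) + x) = (x² + x²) + ((x² + (x*√(2*x))*x) + x) = 2*x² + ((x² + (x*(√2*√x))*x) + x) = 2*x² + ((x² + (√2*x^(3/2))*x) + x) = 2*x² + ((x² + √2*x^(5/2)) + x) = 2*x² + (x + x² + √2*x^(5/2)) = x + 3*x² + √2*x^(5/2))
(-66 - 246)*(-74) + b(529) = (-66 - 246)*(-74) + 529*(1 + 3*529 + √2*529^(3/2)) = -312*(-74) + 529*(1 + 1587 + √2*12167) = 23088 + 529*(1 + 1587 + 12167*√2) = 23088 + 529*(1588 + 12167*√2) = 23088 + (840052 + 6436343*√2) = 863140 + 6436343*√2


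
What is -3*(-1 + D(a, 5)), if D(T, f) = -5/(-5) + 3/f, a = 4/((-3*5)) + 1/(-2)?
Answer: -9/5 ≈ -1.8000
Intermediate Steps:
a = -23/30 (a = 4/(-15) + 1*(-½) = 4*(-1/15) - ½ = -4/15 - ½ = -23/30 ≈ -0.76667)
D(T, f) = 1 + 3/f (D(T, f) = -5*(-⅕) + 3/f = 1 + 3/f)
-3*(-1 + D(a, 5)) = -3*(-1 + (3 + 5)/5) = -3*(-1 + (⅕)*8) = -3*(-1 + 8/5) = -3*⅗ = -9/5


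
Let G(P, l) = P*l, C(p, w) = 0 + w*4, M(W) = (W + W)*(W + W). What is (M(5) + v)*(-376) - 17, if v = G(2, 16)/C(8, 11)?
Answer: -416795/11 ≈ -37890.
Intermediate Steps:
M(W) = 4*W² (M(W) = (2*W)*(2*W) = 4*W²)
C(p, w) = 4*w (C(p, w) = 0 + 4*w = 4*w)
v = 8/11 (v = (2*16)/((4*11)) = 32/44 = 32*(1/44) = 8/11 ≈ 0.72727)
(M(5) + v)*(-376) - 17 = (4*5² + 8/11)*(-376) - 17 = (4*25 + 8/11)*(-376) - 17 = (100 + 8/11)*(-376) - 17 = (1108/11)*(-376) - 17 = -416608/11 - 17 = -416795/11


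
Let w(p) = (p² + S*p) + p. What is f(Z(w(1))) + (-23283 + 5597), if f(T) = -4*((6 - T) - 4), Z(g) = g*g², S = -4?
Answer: -17726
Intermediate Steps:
w(p) = p² - 3*p (w(p) = (p² - 4*p) + p = p² - 3*p)
Z(g) = g³
f(T) = -8 + 4*T (f(T) = -4*(2 - T) = -8 + 4*T)
f(Z(w(1))) + (-23283 + 5597) = (-8 + 4*(1*(-3 + 1))³) + (-23283 + 5597) = (-8 + 4*(1*(-2))³) - 17686 = (-8 + 4*(-2)³) - 17686 = (-8 + 4*(-8)) - 17686 = (-8 - 32) - 17686 = -40 - 17686 = -17726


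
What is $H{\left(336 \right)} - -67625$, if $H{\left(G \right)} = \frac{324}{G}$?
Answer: $\frac{1893527}{28} \approx 67626.0$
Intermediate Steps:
$H{\left(336 \right)} - -67625 = \frac{324}{336} - -67625 = 324 \cdot \frac{1}{336} + 67625 = \frac{27}{28} + 67625 = \frac{1893527}{28}$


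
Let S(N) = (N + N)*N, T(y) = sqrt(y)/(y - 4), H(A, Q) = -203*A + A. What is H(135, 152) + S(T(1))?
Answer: -245428/9 ≈ -27270.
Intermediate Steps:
H(A, Q) = -202*A
T(y) = sqrt(y)/(-4 + y)
S(N) = 2*N**2 (S(N) = (2*N)*N = 2*N**2)
H(135, 152) + S(T(1)) = -202*135 + 2*(sqrt(1)/(-4 + 1))**2 = -27270 + 2*(1/(-3))**2 = -27270 + 2*(1*(-1/3))**2 = -27270 + 2*(-1/3)**2 = -27270 + 2*(1/9) = -27270 + 2/9 = -245428/9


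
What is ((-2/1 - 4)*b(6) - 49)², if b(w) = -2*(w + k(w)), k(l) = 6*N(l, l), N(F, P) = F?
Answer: 207025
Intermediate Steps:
k(l) = 6*l
b(w) = -14*w (b(w) = -2*(w + 6*w) = -14*w)
((-2/1 - 4)*b(6) - 49)² = ((-2/1 - 4)*(-14*6) - 49)² = ((-2*1 - 4)*(-84) - 49)² = ((-2 - 4)*(-84) - 49)² = (-6*(-84) - 49)² = (504 - 49)² = 455² = 207025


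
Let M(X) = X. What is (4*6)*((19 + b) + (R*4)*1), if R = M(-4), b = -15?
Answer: -288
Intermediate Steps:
R = -4
(4*6)*((19 + b) + (R*4)*1) = (4*6)*((19 - 15) - 4*4*1) = 24*(4 - 16*1) = 24*(4 - 16) = 24*(-12) = -288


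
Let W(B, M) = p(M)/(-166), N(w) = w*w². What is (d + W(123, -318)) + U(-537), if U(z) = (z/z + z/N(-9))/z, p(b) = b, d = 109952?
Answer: 1190883666899/10830753 ≈ 1.0995e+5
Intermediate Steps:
N(w) = w³
W(B, M) = -M/166 (W(B, M) = M/(-166) = M*(-1/166) = -M/166)
U(z) = (1 - z/729)/z (U(z) = (z/z + z/((-9)³))/z = (1 + z/(-729))/z = (1 + z*(-1/729))/z = (1 - z/729)/z)
(d + W(123, -318)) + U(-537) = (109952 - 1/166*(-318)) + (1/729)*(729 - 1*(-537))/(-537) = (109952 + 159/83) + (1/729)*(-1/537)*(729 + 537) = 9126175/83 + (1/729)*(-1/537)*1266 = 9126175/83 - 422/130491 = 1190883666899/10830753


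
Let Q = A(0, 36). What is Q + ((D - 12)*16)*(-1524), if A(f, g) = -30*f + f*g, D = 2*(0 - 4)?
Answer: 487680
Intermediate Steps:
D = -8 (D = 2*(-4) = -8)
Q = 0 (Q = 0*(-30 + 36) = 0*6 = 0)
Q + ((D - 12)*16)*(-1524) = 0 + ((-8 - 12)*16)*(-1524) = 0 - 20*16*(-1524) = 0 - 320*(-1524) = 0 + 487680 = 487680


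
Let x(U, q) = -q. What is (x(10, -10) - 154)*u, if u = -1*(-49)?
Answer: -7056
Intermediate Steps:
u = 49
(x(10, -10) - 154)*u = (-1*(-10) - 154)*49 = (10 - 154)*49 = -144*49 = -7056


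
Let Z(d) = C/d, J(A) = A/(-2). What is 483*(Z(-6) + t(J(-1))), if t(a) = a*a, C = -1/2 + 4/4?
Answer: 161/2 ≈ 80.500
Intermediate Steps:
J(A) = -A/2 (J(A) = A*(-½) = -A/2)
C = ½ (C = -1*½ + 4*(¼) = -½ + 1 = ½ ≈ 0.50000)
Z(d) = 1/(2*d)
t(a) = a²
483*(Z(-6) + t(J(-1))) = 483*((½)/(-6) + (-½*(-1))²) = 483*((½)*(-⅙) + (½)²) = 483*(-1/12 + ¼) = 483*(⅙) = 161/2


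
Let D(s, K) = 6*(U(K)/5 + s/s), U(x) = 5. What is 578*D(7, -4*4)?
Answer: 6936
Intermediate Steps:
D(s, K) = 12 (D(s, K) = 6*(5/5 + s/s) = 6*(5*(⅕) + 1) = 6*(1 + 1) = 6*2 = 12)
578*D(7, -4*4) = 578*12 = 6936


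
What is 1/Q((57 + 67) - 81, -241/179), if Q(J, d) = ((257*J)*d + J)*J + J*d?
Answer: -179/114200905 ≈ -1.5674e-6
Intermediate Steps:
Q(J, d) = J*d + J*(J + 257*J*d) (Q(J, d) = (257*J*d + J)*J + J*d = (J + 257*J*d)*J + J*d = J*(J + 257*J*d) + J*d = J*d + J*(J + 257*J*d))
1/Q((57 + 67) - 81, -241/179) = 1/(((57 + 67) - 81)*(((57 + 67) - 81) - 241/179 + 257*((57 + 67) - 81)*(-241/179))) = 1/((124 - 81)*((124 - 81) - 241*1/179 + 257*(124 - 81)*(-241*1/179))) = 1/(43*(43 - 241/179 + 257*43*(-241/179))) = 1/(43*(43 - 241/179 - 2663291/179)) = 1/(43*(-2655835/179)) = 1/(-114200905/179) = -179/114200905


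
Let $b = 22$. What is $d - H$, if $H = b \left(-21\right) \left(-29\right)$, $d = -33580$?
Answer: $-46978$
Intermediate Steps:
$H = 13398$ ($H = 22 \left(-21\right) \left(-29\right) = \left(-462\right) \left(-29\right) = 13398$)
$d - H = -33580 - 13398 = -46978$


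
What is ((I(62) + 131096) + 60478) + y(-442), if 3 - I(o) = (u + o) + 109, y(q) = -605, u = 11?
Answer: 190790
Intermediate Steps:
I(o) = -117 - o (I(o) = 3 - ((11 + o) + 109) = 3 - (120 + o) = 3 + (-120 - o) = -117 - o)
((I(62) + 131096) + 60478) + y(-442) = (((-117 - 1*62) + 131096) + 60478) - 605 = (((-117 - 62) + 131096) + 60478) - 605 = ((-179 + 131096) + 60478) - 605 = (130917 + 60478) - 605 = 191395 - 605 = 190790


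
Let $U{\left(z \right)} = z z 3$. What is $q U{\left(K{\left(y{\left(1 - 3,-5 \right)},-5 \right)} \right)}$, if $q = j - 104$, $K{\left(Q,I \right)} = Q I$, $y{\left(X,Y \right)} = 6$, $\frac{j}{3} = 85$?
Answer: $407700$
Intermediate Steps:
$j = 255$ ($j = 3 \cdot 85 = 255$)
$K{\left(Q,I \right)} = I Q$
$U{\left(z \right)} = 3 z^{2}$ ($U{\left(z \right)} = z^{2} \cdot 3 = 3 z^{2}$)
$q = 151$ ($q = 255 - 104 = 151$)
$q U{\left(K{\left(y{\left(1 - 3,-5 \right)},-5 \right)} \right)} = 151 \cdot 3 \left(\left(-5\right) 6\right)^{2} = 151 \cdot 3 \left(-30\right)^{2} = 151 \cdot 3 \cdot 900 = 151 \cdot 2700 = 407700$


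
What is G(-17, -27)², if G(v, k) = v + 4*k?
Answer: 15625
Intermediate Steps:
G(-17, -27)² = (-17 + 4*(-27))² = (-17 - 108)² = (-125)² = 15625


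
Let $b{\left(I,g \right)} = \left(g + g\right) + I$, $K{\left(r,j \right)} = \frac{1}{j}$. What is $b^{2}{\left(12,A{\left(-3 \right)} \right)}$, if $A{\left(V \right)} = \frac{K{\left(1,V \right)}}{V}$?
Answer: $\frac{12100}{81} \approx 149.38$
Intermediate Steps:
$A{\left(V \right)} = \frac{1}{V^{2}}$ ($A{\left(V \right)} = \frac{1}{V V} = \frac{1}{V^{2}}$)
$b{\left(I,g \right)} = I + 2 g$ ($b{\left(I,g \right)} = 2 g + I = I + 2 g$)
$b^{2}{\left(12,A{\left(-3 \right)} \right)} = \left(12 + \frac{2}{9}\right)^{2} = \left(\frac{110}{9}\right)^{2} = \frac{12100}{81}$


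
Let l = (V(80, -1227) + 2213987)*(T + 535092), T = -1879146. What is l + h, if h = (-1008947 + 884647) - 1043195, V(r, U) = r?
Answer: -2975826775113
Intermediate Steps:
h = -1167495 (h = -124300 - 1043195 = -1167495)
l = -2975825607618 (l = (80 + 2213987)*(-1879146 + 535092) = 2214067*(-1344054) = -2975825607618)
l + h = -2975825607618 - 1167495 = -2975826775113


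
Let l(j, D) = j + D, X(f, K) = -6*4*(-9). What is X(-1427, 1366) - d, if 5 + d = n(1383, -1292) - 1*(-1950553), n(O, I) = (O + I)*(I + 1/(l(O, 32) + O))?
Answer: -5128062571/2798 ≈ -1.8328e+6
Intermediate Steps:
X(f, K) = 216 (X(f, K) = -24*(-9) = 216)
l(j, D) = D + j
n(O, I) = (I + O)*(I + 1/(32 + 2*O)) (n(O, I) = (O + I)*(I + 1/((32 + O) + O)) = (I + O)*(I + 1/(32 + 2*O)))
d = 5128666939/2798 (d = -5 + ((-1292 + 1383 - 1292*1383**2 + 1383*(-1292)**2 + (-1292)**2*(32 + 1383) - 1292*1383*(32 + 1383))/(2*(16 + 1383)) - 1*(-1950553)) = -5 + ((1/2)*(-1292 + 1383 - 1292*1912689 + 1383*1669264 + 1669264*1415 - 1292*1383*1415)/1399 + 1950553) = -5 + ((1/2)*(1/1399)*(-1292 + 1383 - 2471194188 + 2308592112 + 2362008560 - 2528372940) + 1950553) = -5 + ((1/2)*(1/1399)*(-328966365) + 1950553) = -5 + (-328966365/2798 + 1950553) = -5 + 5128680929/2798 = 5128666939/2798 ≈ 1.8330e+6)
X(-1427, 1366) - d = 216 - 1*5128666939/2798 = 216 - 5128666939/2798 = -5128062571/2798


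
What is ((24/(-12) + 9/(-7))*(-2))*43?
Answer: 1978/7 ≈ 282.57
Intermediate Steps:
((24/(-12) + 9/(-7))*(-2))*43 = ((24*(-1/12) + 9*(-⅐))*(-2))*43 = ((-2 - 9/7)*(-2))*43 = -23/7*(-2)*43 = (46/7)*43 = 1978/7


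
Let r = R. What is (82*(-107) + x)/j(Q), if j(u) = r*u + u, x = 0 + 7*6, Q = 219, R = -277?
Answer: 2183/15111 ≈ 0.14446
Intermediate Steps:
x = 42 (x = 0 + 42 = 42)
r = -277
j(u) = -276*u (j(u) = -277*u + u = -276*u)
(82*(-107) + x)/j(Q) = (82*(-107) + 42)/((-276*219)) = (-8774 + 42)/(-60444) = -8732*(-1/60444) = 2183/15111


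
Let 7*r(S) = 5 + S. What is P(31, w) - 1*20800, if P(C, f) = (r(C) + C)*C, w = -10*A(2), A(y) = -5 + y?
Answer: -137757/7 ≈ -19680.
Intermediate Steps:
r(S) = 5/7 + S/7 (r(S) = (5 + S)/7 = 5/7 + S/7)
w = 30 (w = -10*(-5 + 2) = -10*(-3) = 30)
P(C, f) = C*(5/7 + 8*C/7) (P(C, f) = ((5/7 + C/7) + C)*C = (5/7 + 8*C/7)*C = C*(5/7 + 8*C/7))
P(31, w) - 1*20800 = (⅐)*31*(5 + 8*31) - 1*20800 = (⅐)*31*(5 + 248) - 20800 = (⅐)*31*253 - 20800 = 7843/7 - 20800 = -137757/7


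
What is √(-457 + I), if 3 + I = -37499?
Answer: I*√37959 ≈ 194.83*I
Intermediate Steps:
I = -37502 (I = -3 - 37499 = -37502)
√(-457 + I) = √(-457 - 37502) = √(-37959) = I*√37959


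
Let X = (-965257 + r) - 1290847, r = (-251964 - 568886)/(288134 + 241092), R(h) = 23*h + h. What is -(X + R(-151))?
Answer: 597953815689/264613 ≈ 2.2597e+6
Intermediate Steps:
R(h) = 24*h
r = -410425/264613 (r = -820850/529226 = -820850*1/529226 = -410425/264613 ≈ -1.5510)
X = -596994858177/264613 (X = (-965257 - 410425/264613) - 1290847 = -255419960966/264613 - 1290847 = -596994858177/264613 ≈ -2.2561e+6)
-(X + R(-151)) = -(-596994858177/264613 + 24*(-151)) = -(-596994858177/264613 - 3624) = -1*(-597953815689/264613) = 597953815689/264613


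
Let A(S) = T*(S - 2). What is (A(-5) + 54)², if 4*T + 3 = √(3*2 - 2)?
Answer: 49729/16 ≈ 3108.1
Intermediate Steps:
T = -¼ (T = -¾ + √(3*2 - 2)/4 = -¾ + √(6 - 2)/4 = -¾ + √4/4 = -¾ + (¼)*2 = -¾ + ½ = -¼ ≈ -0.25000)
A(S) = ½ - S/4 (A(S) = -(S - 2)/4 = -(-2 + S)/4 = ½ - S/4)
(A(-5) + 54)² = ((½ - ¼*(-5)) + 54)² = ((½ + 5/4) + 54)² = (7/4 + 54)² = (223/4)² = 49729/16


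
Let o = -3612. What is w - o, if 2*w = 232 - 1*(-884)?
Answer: 4170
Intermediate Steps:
w = 558 (w = (232 - 1*(-884))/2 = (232 + 884)/2 = (1/2)*1116 = 558)
w - o = 558 - 1*(-3612) = 558 + 3612 = 4170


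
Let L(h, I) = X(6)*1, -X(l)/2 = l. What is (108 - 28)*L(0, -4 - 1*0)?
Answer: -960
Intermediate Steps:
X(l) = -2*l
L(h, I) = -12 (L(h, I) = -2*6*1 = -12*1 = -12)
(108 - 28)*L(0, -4 - 1*0) = (108 - 28)*(-12) = 80*(-12) = -960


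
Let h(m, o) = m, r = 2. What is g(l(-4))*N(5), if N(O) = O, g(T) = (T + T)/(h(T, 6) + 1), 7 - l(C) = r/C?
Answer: 150/17 ≈ 8.8235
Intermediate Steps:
l(C) = 7 - 2/C
g(T) = 2*T/(1 + T) (g(T) = (T + T)/(T + 1) = (2*T)/(1 + T) = 2*T/(1 + T))
g(l(-4))*N(5) = (2*(7 - 2/(-4))/(1 + (7 - 2/(-4))))*5 = (2*(7 - 2*(-¼))/(1 + (7 - 2*(-¼))))*5 = (2*(7 + ½)/(1 + (7 + ½)))*5 = (2*(15/2)/(1 + 15/2))*5 = (2*(15/2)/(17/2))*5 = (2*(15/2)*(2/17))*5 = (30/17)*5 = 150/17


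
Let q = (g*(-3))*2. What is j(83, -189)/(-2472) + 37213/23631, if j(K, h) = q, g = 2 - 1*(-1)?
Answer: 15402649/9735972 ≈ 1.5820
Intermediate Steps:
g = 3 (g = 2 + 1 = 3)
q = -18 (q = (3*(-3))*2 = -9*2 = -18)
j(K, h) = -18
j(83, -189)/(-2472) + 37213/23631 = -18/(-2472) + 37213/23631 = -18*(-1/2472) + 37213*(1/23631) = 3/412 + 37213/23631 = 15402649/9735972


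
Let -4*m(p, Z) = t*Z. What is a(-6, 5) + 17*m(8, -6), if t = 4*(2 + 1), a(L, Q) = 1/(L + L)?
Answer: 3671/12 ≈ 305.92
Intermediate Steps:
a(L, Q) = 1/(2*L)
t = 12 (t = 4*3 = 12)
m(p, Z) = -3*Z
a(-6, 5) + 17*m(8, -6) = (½)/(-6) + 17*(-3*(-6)) = (½)*(-⅙) + 17*18 = -1/12 + 306 = 3671/12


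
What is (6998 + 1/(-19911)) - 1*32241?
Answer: -502613374/19911 ≈ -25243.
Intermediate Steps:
(6998 + 1/(-19911)) - 1*32241 = (6998 - 1/19911) - 32241 = 139337177/19911 - 32241 = -502613374/19911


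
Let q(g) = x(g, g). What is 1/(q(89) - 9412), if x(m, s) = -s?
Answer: -1/9501 ≈ -0.00010525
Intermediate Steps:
q(g) = -g
1/(q(89) - 9412) = 1/(-1*89 - 9412) = 1/(-89 - 9412) = 1/(-9501) = -1/9501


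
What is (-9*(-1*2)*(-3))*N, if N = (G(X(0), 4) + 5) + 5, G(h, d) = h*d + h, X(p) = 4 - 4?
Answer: -540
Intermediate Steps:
X(p) = 0
G(h, d) = h + d*h (G(h, d) = d*h + h = h + d*h)
N = 10 (N = (0*(1 + 4) + 5) + 5 = (0*5 + 5) + 5 = (0 + 5) + 5 = 5 + 5 = 10)
(-9*(-1*2)*(-3))*N = -9*(-1*2)*(-3)*10 = -(-18)*(-3)*10 = -9*6*10 = -54*10 = -540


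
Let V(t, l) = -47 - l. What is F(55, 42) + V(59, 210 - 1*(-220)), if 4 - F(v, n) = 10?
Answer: -483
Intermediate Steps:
F(v, n) = -6 (F(v, n) = 4 - 1*10 = 4 - 10 = -6)
F(55, 42) + V(59, 210 - 1*(-220)) = -6 + (-47 - (210 - 1*(-220))) = -6 + (-47 - (210 + 220)) = -6 + (-47 - 1*430) = -6 + (-47 - 430) = -6 - 477 = -483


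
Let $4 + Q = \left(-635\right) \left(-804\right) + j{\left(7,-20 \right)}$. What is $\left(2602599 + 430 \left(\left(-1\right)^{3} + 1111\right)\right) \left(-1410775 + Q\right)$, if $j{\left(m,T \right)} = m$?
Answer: $-2772623636568$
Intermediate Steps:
$Q = 510543$ ($Q = -4 + \left(\left(-635\right) \left(-804\right) + 7\right) = -4 + \left(510540 + 7\right) = -4 + 510547 = 510543$)
$\left(2602599 + 430 \left(\left(-1\right)^{3} + 1111\right)\right) \left(-1410775 + Q\right) = \left(2602599 + 430 \left(\left(-1\right)^{3} + 1111\right)\right) \left(-1410775 + 510543\right) = \left(2602599 + 430 \left(-1 + 1111\right)\right) \left(-900232\right) = \left(2602599 + 430 \cdot 1110\right) \left(-900232\right) = \left(2602599 + 477300\right) \left(-900232\right) = 3079899 \left(-900232\right) = -2772623636568$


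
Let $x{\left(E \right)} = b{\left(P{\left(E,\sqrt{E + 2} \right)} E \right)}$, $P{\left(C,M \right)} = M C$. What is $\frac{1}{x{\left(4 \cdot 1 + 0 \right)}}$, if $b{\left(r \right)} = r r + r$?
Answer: $\frac{1}{1535} - \frac{\sqrt{6}}{147360} \approx 0.00063484$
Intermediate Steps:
$P{\left(C,M \right)} = C M$
$b{\left(r \right)} = r + r^{2}$ ($b{\left(r \right)} = r^{2} + r = r + r^{2}$)
$x{\left(E \right)} = E^{2} \sqrt{2 + E} \left(1 + E^{2} \sqrt{2 + E}\right)$ ($x{\left(E \right)} = E \sqrt{E + 2} E \left(1 + E \sqrt{E + 2} E\right) = E \sqrt{2 + E} E \left(1 + E \sqrt{2 + E} E\right) = E^{2} \sqrt{2 + E} \left(1 + E^{2} \sqrt{2 + E}\right)$)
$\frac{1}{x{\left(4 \cdot 1 + 0 \right)}} = \frac{1}{\left(4 \cdot 1 + 0\right)^{2} \left(\left(4 \cdot 1 + 0\right)^{3} + \sqrt{2 + \left(4 \cdot 1 + 0\right)} + 2 \left(4 \cdot 1 + 0\right)^{2}\right)} = \frac{1}{\left(4 + 0\right)^{2} \left(\left(4 + 0\right)^{3} + \sqrt{2 + \left(4 + 0\right)} + 2 \left(4 + 0\right)^{2}\right)} = \frac{1}{4^{2} \left(4^{3} + \sqrt{2 + 4} + 2 \cdot 4^{2}\right)} = \frac{1}{16 \left(64 + \sqrt{6} + 2 \cdot 16\right)} = \frac{1}{16 \left(64 + \sqrt{6} + 32\right)} = \frac{1}{16 \left(96 + \sqrt{6}\right)} = \frac{1}{1536 + 16 \sqrt{6}}$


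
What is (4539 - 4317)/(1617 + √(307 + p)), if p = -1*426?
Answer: 25641/186772 - 111*I*√119/1307404 ≈ 0.13728 - 0.00092616*I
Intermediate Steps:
p = -426
(4539 - 4317)/(1617 + √(307 + p)) = (4539 - 4317)/(1617 + √(307 - 426)) = 222/(1617 + √(-119)) = 222/(1617 + I*√119)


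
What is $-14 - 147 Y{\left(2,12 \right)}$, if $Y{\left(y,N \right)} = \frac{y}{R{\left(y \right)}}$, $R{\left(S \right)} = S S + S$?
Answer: $-63$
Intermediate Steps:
$R{\left(S \right)} = S + S^{2}$ ($R{\left(S \right)} = S^{2} + S = S + S^{2}$)
$Y{\left(y,N \right)} = \frac{1}{1 + y}$ ($Y{\left(y,N \right)} = \frac{y}{y \left(1 + y\right)} = y \frac{1}{y \left(1 + y\right)} = \frac{1}{1 + y}$)
$-14 - 147 Y{\left(2,12 \right)} = -14 - \frac{147}{1 + 2} = -14 - \frac{147}{3} = -14 - 49 = -63$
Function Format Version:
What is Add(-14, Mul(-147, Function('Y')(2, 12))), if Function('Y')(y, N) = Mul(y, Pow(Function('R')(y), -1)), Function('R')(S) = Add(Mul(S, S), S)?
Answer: -63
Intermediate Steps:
Function('R')(S) = Add(S, Pow(S, 2)) (Function('R')(S) = Add(Pow(S, 2), S) = Add(S, Pow(S, 2)))
Function('Y')(y, N) = Pow(Add(1, y), -1) (Function('Y')(y, N) = Mul(y, Pow(Mul(y, Add(1, y)), -1)) = Mul(y, Mul(Pow(y, -1), Pow(Add(1, y), -1))) = Pow(Add(1, y), -1))
Add(-14, Mul(-147, Function('Y')(2, 12))) = Add(-14, Mul(-147, Pow(Add(1, 2), -1))) = Add(-14, Mul(-147, Pow(3, -1))) = Add(-14, Mul(-147, Rational(1, 3))) = Add(-14, -49) = -63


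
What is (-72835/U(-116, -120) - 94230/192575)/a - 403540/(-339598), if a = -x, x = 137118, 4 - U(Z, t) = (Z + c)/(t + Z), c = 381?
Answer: 700344068746311293/542070540477046035 ≈ 1.2920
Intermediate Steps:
U(Z, t) = 4 - (381 + Z)/(Z + t) (U(Z, t) = 4 - (Z + 381)/(t + Z) = 4 - (381 + Z)/(Z + t))
a = -137118 (a = -1*137118 = -137118)
(-72835/U(-116, -120) - 94230/192575)/a - 403540/(-339598) = (-72835*(-116 - 120)/(-381 + 3*(-116) + 4*(-120)) - 94230/192575)/(-137118) - 403540/(-339598) = (-72835*(-236/(-381 - 348 - 480)) - 94230*1/192575)*(-1/137118) - 403540*(-1/339598) = (-72835/((-1/236*(-1209))) - 18846/38515)*(-1/137118) + 201770/169799 = (-72835/1209/236 - 18846/38515)*(-1/137118) + 201770/169799 = (-72835*236/1209 - 18846/38515)*(-1/137118) + 201770/169799 = (-17189060/1209 - 18846/38515)*(-1/137118) + 201770/169799 = -662059430714/46564635*(-1/137118) + 201770/169799 = 331029715357/3192424810965 + 201770/169799 = 700344068746311293/542070540477046035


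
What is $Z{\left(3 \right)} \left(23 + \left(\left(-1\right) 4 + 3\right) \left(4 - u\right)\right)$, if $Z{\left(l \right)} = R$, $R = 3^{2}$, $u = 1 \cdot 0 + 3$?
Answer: $198$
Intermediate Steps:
$u = 3$ ($u = 0 + 3 = 3$)
$R = 9$
$Z{\left(l \right)} = 9$
$Z{\left(3 \right)} \left(23 + \left(\left(-1\right) 4 + 3\right) \left(4 - u\right)\right) = 9 \left(23 + \left(\left(-1\right) 4 + 3\right) \left(4 - 3\right)\right) = 9 \left(23 + \left(-4 + 3\right) \left(4 - 3\right)\right) = 9 \left(23 - 1\right) = 9 \cdot 22 = 198$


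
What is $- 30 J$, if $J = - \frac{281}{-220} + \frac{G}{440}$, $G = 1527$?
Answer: $- \frac{6267}{44} \approx -142.43$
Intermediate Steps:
$J = \frac{2089}{440}$ ($J = - \frac{281}{-220} + \frac{1527}{440} = \left(-281\right) \left(- \frac{1}{220}\right) + 1527 \cdot \frac{1}{440} = \frac{281}{220} + \frac{1527}{440} = \frac{2089}{440} \approx 4.7477$)
$- 30 J = \left(-30\right) \frac{2089}{440} = - \frac{6267}{44}$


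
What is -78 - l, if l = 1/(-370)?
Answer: -28859/370 ≈ -77.997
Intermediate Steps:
l = -1/370 ≈ -0.0027027
-78 - l = -78 - 1*(-1/370) = -78 + 1/370 = -28859/370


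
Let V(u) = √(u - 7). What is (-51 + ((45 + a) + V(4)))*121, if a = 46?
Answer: 4840 + 121*I*√3 ≈ 4840.0 + 209.58*I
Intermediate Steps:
V(u) = √(-7 + u)
(-51 + ((45 + a) + V(4)))*121 = (-51 + ((45 + 46) + √(-7 + 4)))*121 = (-51 + (91 + √(-3)))*121 = (-51 + (91 + I*√3))*121 = (40 + I*√3)*121 = 4840 + 121*I*√3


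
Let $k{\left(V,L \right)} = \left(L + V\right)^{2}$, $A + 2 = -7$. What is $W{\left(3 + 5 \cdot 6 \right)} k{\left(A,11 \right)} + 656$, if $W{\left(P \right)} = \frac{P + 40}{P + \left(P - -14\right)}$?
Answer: $\frac{13193}{20} \approx 659.65$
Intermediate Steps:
$A = -9$ ($A = -2 - 7 = -9$)
$W{\left(P \right)} = \frac{40 + P}{14 + 2 P}$ ($W{\left(P \right)} = \frac{40 + P}{P + \left(P + 14\right)} = \frac{40 + P}{P + \left(14 + P\right)} = \frac{40 + P}{14 + 2 P}$)
$W{\left(3 + 5 \cdot 6 \right)} k{\left(A,11 \right)} + 656 = \frac{40 + \left(3 + 5 \cdot 6\right)}{2 \left(7 + \left(3 + 5 \cdot 6\right)\right)} \left(11 - 9\right)^{2} + 656 = \frac{40 + \left(3 + 30\right)}{2 \left(7 + \left(3 + 30\right)\right)} 2^{2} + 656 = \frac{40 + 33}{2 \left(7 + 33\right)} 4 + 656 = \frac{1}{2} \cdot \frac{1}{40} \cdot 73 \cdot 4 + 656 = \frac{73}{80} \cdot 4 + 656 = \frac{73}{20} + 656 = \frac{13193}{20}$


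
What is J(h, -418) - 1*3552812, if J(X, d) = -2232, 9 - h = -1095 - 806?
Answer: -3555044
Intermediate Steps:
h = 1910 (h = 9 - (-1095 - 806) = 9 - 1*(-1901) = 9 + 1901 = 1910)
J(h, -418) - 1*3552812 = -2232 - 1*3552812 = -2232 - 3552812 = -3555044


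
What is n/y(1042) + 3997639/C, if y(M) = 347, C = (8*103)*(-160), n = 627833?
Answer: 81386321987/45748480 ≈ 1779.0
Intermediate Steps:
C = -131840 (C = 824*(-160) = -131840)
n/y(1042) + 3997639/C = 627833/347 + 3997639/(-131840) = 627833*(1/347) + 3997639*(-1/131840) = 627833/347 - 3997639/131840 = 81386321987/45748480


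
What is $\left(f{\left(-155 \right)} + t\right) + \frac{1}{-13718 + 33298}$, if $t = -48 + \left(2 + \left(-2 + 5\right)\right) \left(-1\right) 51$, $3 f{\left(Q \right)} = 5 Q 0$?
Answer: $- \frac{5932739}{19580} \approx -303.0$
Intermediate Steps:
$f{\left(Q \right)} = 0$ ($f{\left(Q \right)} = \frac{5 Q 0}{3} = \frac{1}{3} \cdot 0 = 0$)
$t = -303$ ($t = -48 + \left(2 + 3\right) \left(-1\right) 51 = -48 + 5 \left(-1\right) 51 = -48 - 255 = -303$)
$\left(f{\left(-155 \right)} + t\right) + \frac{1}{-13718 + 33298} = \left(0 - 303\right) + \frac{1}{-13718 + 33298} = -303 + \frac{1}{19580} = - \frac{5932739}{19580}$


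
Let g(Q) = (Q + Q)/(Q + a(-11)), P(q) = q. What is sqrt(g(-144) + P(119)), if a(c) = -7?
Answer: sqrt(2756807)/151 ≈ 10.996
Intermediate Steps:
g(Q) = 2*Q/(-7 + Q) (g(Q) = (Q + Q)/(Q - 7) = (2*Q)/(-7 + Q) = 2*Q/(-7 + Q))
sqrt(g(-144) + P(119)) = sqrt(2*(-144)/(-7 - 144) + 119) = sqrt(2*(-144)/(-151) + 119) = sqrt(2*(-144)*(-1/151) + 119) = sqrt(288/151 + 119) = sqrt(18257/151) = sqrt(2756807)/151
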